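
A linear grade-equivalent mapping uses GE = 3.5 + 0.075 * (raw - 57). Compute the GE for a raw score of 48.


raw - median = 48 - 57 = -9
slope * diff = 0.075 * -9 = -0.675
GE = 3.5 + -0.675
GE = 2.825

2.825


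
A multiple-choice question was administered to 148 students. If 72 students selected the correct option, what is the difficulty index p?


Item difficulty p = number correct / total examinees
p = 72 / 148
p = 0.4865

0.4865


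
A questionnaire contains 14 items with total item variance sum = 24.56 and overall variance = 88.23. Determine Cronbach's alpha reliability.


alpha = (k/(k-1)) * (1 - sum(si^2)/s_total^2)
= (14/13) * (1 - 24.56/88.23)
alpha = 0.7771

0.7771


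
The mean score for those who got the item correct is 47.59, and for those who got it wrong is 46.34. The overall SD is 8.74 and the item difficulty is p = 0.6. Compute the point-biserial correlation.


q = 1 - p = 0.4
rpb = ((M1 - M0) / SD) * sqrt(p * q)
rpb = ((47.59 - 46.34) / 8.74) * sqrt(0.6 * 0.4)
rpb = 0.0701

0.0701


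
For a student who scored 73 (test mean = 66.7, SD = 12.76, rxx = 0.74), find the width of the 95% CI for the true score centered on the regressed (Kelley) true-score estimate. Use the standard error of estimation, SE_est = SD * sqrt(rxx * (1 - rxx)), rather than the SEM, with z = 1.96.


True score estimate = 0.74*73 + 0.26*66.7 = 71.362
SE_est = SD * sqrt(rxx * (1 - rxx)) = 12.76 * sqrt(0.74 * 0.26) = 12.76 * sqrt(0.1924) = 5.596973
CI = T_est +/- z * SE_est, so width = 2 * z * SE_est = 2 * 1.96 * 5.596973
Width = 21.9401

21.9401


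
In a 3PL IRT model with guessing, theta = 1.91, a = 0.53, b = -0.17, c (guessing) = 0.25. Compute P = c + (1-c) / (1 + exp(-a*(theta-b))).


logit = 0.53*(1.91 - -0.17) = 1.1024
P* = 1/(1 + exp(-1.1024)) = 0.7507
P = 0.25 + (1 - 0.25) * 0.7507
P = 0.813

0.813


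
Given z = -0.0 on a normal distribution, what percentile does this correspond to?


CDF(z) = 0.5 * (1 + erf(z/sqrt(2)))
erf(-0.0) = -0.0
CDF = 0.5
Percentile rank = 0.5 * 100 = 50.0

50.0


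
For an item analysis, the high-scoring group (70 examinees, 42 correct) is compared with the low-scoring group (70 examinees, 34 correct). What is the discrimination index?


p_upper = 42/70 = 0.6
p_lower = 34/70 = 0.4857
D = 0.6 - 0.4857 = 0.1143

0.1143


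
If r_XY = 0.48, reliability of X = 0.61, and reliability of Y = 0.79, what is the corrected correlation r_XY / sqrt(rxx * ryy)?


r_corrected = rxy / sqrt(rxx * ryy)
= 0.48 / sqrt(0.61 * 0.79)
= 0.48 / sqrt(0.4819)
= 0.48 / 0.69419
r_corrected = 0.6915

0.6915


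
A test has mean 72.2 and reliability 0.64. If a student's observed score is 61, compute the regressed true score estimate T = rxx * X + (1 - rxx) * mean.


T_est = rxx * X + (1 - rxx) * mean
T_est = 0.64 * 61 + 0.36 * 72.2
T_est = 39.04 + 25.992
T_est = 65.032

65.032


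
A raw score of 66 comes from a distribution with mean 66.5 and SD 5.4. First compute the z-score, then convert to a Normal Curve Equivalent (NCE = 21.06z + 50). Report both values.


z = (X - mean) / SD = (66 - 66.5) / 5.4
z = -0.5 / 5.4
z = -0.0926
NCE = NCE = 21.06z + 50
Carry z at full precision (z = -0.5 / 5.4) into the conversion:
NCE = 21.06 * (-0.5 / 5.4) + 50 = -10.53 / 5.4 + 50
NCE = -1.95 + 50
NCE = 48.05

48.05


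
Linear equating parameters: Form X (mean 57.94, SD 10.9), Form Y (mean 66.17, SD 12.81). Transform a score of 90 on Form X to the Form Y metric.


slope = SD_Y / SD_X = 12.81 / 10.9 ~ 1.1752
intercept = mean_Y - slope * mean_X = 66.17 - (12.81 / 10.9) * 57.94 ~ -1.9228
Y = slope * X + intercept. To avoid rounding drift from the rounded slope/intercept, evaluate the equivalent form Y = mean_Y + SD_Y * (X - mean_X) / SD_X at full precision:
Y = 66.17 + 12.81 * (90 - 57.94) / 10.9
Y = 66.17 + 12.81 * 32.06 / 10.9
Y = 66.17 + 410.6886 / 10.9
Y = 66.17 + 37.6779
Y = 103.8479

103.8479


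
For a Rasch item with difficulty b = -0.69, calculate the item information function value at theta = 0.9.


P = 1/(1+exp(-(0.9--0.69))) = 0.8306
I = P*(1-P) = 0.8306 * 0.1694
I = 0.1407

0.1407


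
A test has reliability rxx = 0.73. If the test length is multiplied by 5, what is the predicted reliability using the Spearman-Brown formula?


r_new = (n * rxx) / (1 + (n-1) * rxx)
r_new = (5 * 0.73) / (1 + 4 * 0.73)
r_new = 3.65 / 3.92
r_new = 0.9311

0.9311


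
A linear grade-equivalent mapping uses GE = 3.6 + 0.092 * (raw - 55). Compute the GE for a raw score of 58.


raw - median = 58 - 55 = 3
slope * diff = 0.092 * 3 = 0.276
GE = 3.6 + 0.276
GE = 3.876

3.876


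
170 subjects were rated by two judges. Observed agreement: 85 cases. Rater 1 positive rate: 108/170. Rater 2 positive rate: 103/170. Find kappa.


P_o = 85/170 = 0.5
P_e = (108*103 + 62*67) / 28900 = 0.528651
kappa = (P_o - P_e) / (1 - P_e)
kappa = (0.5 - 0.528651) / (1 - 0.528651)
kappa = -0.0608

-0.0608


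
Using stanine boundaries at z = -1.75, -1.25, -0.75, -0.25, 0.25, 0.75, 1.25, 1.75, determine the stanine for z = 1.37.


Stanine boundaries: [-1.75, -1.25, -0.75, -0.25, 0.25, 0.75, 1.25, 1.75]
z = 1.37
Check each boundary:
  z >= -1.75 -> could be stanine 2
  z >= -1.25 -> could be stanine 3
  z >= -0.75 -> could be stanine 4
  z >= -0.25 -> could be stanine 5
  z >= 0.25 -> could be stanine 6
  z >= 0.75 -> could be stanine 7
  z >= 1.25 -> could be stanine 8
  z < 1.75
Highest qualifying boundary gives stanine = 8

8


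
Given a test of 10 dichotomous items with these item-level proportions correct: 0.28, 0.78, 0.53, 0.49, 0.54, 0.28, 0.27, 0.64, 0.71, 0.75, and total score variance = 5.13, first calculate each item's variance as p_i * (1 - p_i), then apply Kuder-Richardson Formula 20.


For each item, compute p_i * q_i:
  Item 1: 0.28 * 0.72 = 0.2016
  Item 2: 0.78 * 0.22 = 0.1716
  Item 3: 0.53 * 0.47 = 0.2491
  Item 4: 0.49 * 0.51 = 0.2499
  Item 5: 0.54 * 0.46 = 0.2484
  Item 6: 0.28 * 0.72 = 0.2016
  Item 7: 0.27 * 0.73 = 0.1971
  Item 8: 0.64 * 0.36 = 0.2304
  Item 9: 0.71 * 0.29 = 0.2059
  Item 10: 0.75 * 0.25 = 0.1875
Sum(p_i * q_i) = 0.2016 + 0.1716 + 0.2491 + 0.2499 + 0.2484 + 0.2016 + 0.1971 + 0.2304 + 0.2059 + 0.1875 = 2.1431
KR-20 = (k/(k-1)) * (1 - Sum(p_i*q_i) / Var_total)
= (10/9) * (1 - 2.1431/5.13)
= 1.1111 * 0.5822
KR-20 = 0.6469

0.6469


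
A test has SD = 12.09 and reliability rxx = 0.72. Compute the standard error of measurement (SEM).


SEM = SD * sqrt(1 - rxx)
SEM = 12.09 * sqrt(1 - 0.72)
SEM = 12.09 * sqrt(0.28) = 12.09 * 0.52915
SEM = 6.3974

6.3974


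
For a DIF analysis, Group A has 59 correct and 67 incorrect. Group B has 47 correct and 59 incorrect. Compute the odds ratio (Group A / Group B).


Odds_A = 59/67 = 0.8806
Odds_B = 47/59 = 0.7966
OR = Odds_A / Odds_B = 0.8806 / 0.7966
Exactly, OR = (59 * 59) / (67 * 47) = 3481 / 3149
OR = 1.1054

1.1054


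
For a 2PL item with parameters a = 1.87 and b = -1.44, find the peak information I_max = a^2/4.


For 2PL, max info at theta = b = -1.44
I_max = a^2 / 4 = 1.87^2 / 4
= 3.4969 / 4
I_max = 0.8742

0.8742


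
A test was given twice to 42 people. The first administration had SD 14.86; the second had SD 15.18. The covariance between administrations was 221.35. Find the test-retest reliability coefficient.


r = cov(X,Y) / (SD_X * SD_Y)
r = 221.35 / (14.86 * 15.18)
r = 221.35 / 225.5748
r = 0.9813

0.9813


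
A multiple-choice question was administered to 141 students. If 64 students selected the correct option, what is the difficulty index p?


Item difficulty p = number correct / total examinees
p = 64 / 141
p = 0.4539

0.4539


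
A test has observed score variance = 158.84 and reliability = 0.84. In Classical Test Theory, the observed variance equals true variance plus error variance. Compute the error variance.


var_true = rxx * var_obs = 0.84 * 158.84 = 133.4256
var_error = var_obs - var_true
var_error = 158.84 - 133.4256
var_error = 25.4144

25.4144


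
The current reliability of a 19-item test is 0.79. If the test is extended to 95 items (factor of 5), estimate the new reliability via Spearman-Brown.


r_new = (n * rxx) / (1 + (n-1) * rxx)
r_new = (5 * 0.79) / (1 + 4 * 0.79)
r_new = 3.95 / 4.16
r_new = 0.9495

0.9495


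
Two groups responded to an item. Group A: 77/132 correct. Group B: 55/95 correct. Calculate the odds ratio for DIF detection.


Odds_A = 77/55 = 1.4
Odds_B = 55/40 = 1.375
OR = Odds_A / Odds_B = 1.4 / 1.375
Exactly, OR = (77 * 40) / (55 * 55) = 3080 / 3025
OR = 1.0182

1.0182


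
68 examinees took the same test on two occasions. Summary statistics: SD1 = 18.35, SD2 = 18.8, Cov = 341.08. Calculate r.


r = cov(X,Y) / (SD_X * SD_Y)
r = 341.08 / (18.35 * 18.8)
r = 341.08 / 344.98
r = 0.9887

0.9887


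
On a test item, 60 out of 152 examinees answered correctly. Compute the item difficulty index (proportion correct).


Item difficulty p = number correct / total examinees
p = 60 / 152
p = 0.3947

0.3947


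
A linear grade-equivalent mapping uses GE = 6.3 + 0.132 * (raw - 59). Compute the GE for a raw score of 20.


raw - median = 20 - 59 = -39
slope * diff = 0.132 * -39 = -5.148
GE = 6.3 + -5.148
GE = 1.152

1.152


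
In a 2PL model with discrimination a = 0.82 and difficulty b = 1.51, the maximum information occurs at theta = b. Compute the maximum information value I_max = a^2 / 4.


For 2PL, max info at theta = b = 1.51
I_max = a^2 / 4 = 0.82^2 / 4
= 0.6724 / 4
I_max = 0.1681

0.1681


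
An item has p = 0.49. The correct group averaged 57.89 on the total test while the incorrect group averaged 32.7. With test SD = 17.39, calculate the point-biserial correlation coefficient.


q = 1 - p = 0.51
rpb = ((M1 - M0) / SD) * sqrt(p * q)
rpb = ((57.89 - 32.7) / 17.39) * sqrt(0.49 * 0.51)
rpb = 0.7241

0.7241


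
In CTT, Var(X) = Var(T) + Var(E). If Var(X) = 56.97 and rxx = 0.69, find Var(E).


var_true = rxx * var_obs = 0.69 * 56.97 = 39.3093
var_error = var_obs - var_true
var_error = 56.97 - 39.3093
var_error = 17.6607

17.6607


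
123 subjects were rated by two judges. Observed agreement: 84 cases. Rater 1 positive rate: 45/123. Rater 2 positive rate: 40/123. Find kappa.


P_o = 84/123 = 0.682927
P_e = (45*40 + 78*83) / 15129 = 0.546897
kappa = (P_o - P_e) / (1 - P_e)
kappa = (0.682927 - 0.546897) / (1 - 0.546897)
kappa = 0.3002

0.3002


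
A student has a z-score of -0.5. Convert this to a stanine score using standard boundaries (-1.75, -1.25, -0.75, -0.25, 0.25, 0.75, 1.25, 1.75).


Stanine boundaries: [-1.75, -1.25, -0.75, -0.25, 0.25, 0.75, 1.25, 1.75]
z = -0.5
Check each boundary:
  z >= -1.75 -> could be stanine 2
  z >= -1.25 -> could be stanine 3
  z >= -0.75 -> could be stanine 4
  z < -0.25
  z < 0.25
  z < 0.75
  z < 1.25
  z < 1.75
Highest qualifying boundary gives stanine = 4

4


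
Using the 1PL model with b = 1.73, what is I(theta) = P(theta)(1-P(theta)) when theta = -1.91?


P = 1/(1+exp(-(-1.91-1.73))) = 0.0256
I = P*(1-P) = 0.0256 * 0.9744
I = 0.0249

0.0249


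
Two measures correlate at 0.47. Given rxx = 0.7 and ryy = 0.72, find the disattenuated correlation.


r_corrected = rxy / sqrt(rxx * ryy)
= 0.47 / sqrt(0.7 * 0.72)
= 0.47 / sqrt(0.504)
= 0.47 / 0.70993
r_corrected = 0.662

0.662


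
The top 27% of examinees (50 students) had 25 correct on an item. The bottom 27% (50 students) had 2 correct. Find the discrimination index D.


p_upper = 25/50 = 0.5
p_lower = 2/50 = 0.04
D = 0.5 - 0.04 = 0.46

0.46


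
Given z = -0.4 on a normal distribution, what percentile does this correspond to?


CDF(z) = 0.5 * (1 + erf(z/sqrt(2)))
erf(-0.2828) = -0.3108
CDF = 0.3446
Percentile rank = 0.3446 * 100 = 34.46

34.46


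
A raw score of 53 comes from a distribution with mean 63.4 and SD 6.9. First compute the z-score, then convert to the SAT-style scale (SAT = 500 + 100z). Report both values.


z = (X - mean) / SD = (53 - 63.4) / 6.9
z = -10.4 / 6.9
z = -1.5072
SAT-scale = SAT = 500 + 100z
Carry z at full precision (z = -10.4 / 6.9) into the conversion:
SAT-scale = 500 + 100 * (-10.4 / 6.9) = 500 + -1040 / 6.9
SAT-scale = 500 + -150.7246
SAT-scale = 349.2754

349.2754


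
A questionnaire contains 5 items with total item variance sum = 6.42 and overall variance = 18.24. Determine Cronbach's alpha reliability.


alpha = (k/(k-1)) * (1 - sum(si^2)/s_total^2)
= (5/4) * (1 - 6.42/18.24)
alpha = 0.81

0.81


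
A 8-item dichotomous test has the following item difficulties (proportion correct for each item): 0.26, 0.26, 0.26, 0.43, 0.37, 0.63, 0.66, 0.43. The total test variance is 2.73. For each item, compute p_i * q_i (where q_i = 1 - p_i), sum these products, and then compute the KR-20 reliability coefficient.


For each item, compute p_i * q_i:
  Item 1: 0.26 * 0.74 = 0.1924
  Item 2: 0.26 * 0.74 = 0.1924
  Item 3: 0.26 * 0.74 = 0.1924
  Item 4: 0.43 * 0.57 = 0.2451
  Item 5: 0.37 * 0.63 = 0.2331
  Item 6: 0.63 * 0.37 = 0.2331
  Item 7: 0.66 * 0.34 = 0.2244
  Item 8: 0.43 * 0.57 = 0.2451
Sum(p_i * q_i) = 0.1924 + 0.1924 + 0.1924 + 0.2451 + 0.2331 + 0.2331 + 0.2244 + 0.2451 = 1.758
KR-20 = (k/(k-1)) * (1 - Sum(p_i*q_i) / Var_total)
= (8/7) * (1 - 1.758/2.73)
= 1.1429 * 0.356
KR-20 = 0.4069

0.4069


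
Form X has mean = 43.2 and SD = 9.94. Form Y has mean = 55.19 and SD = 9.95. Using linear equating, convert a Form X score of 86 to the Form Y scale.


slope = SD_Y / SD_X = 9.95 / 9.94 ~ 1.001
intercept = mean_Y - slope * mean_X = 55.19 - (9.95 / 9.94) * 43.2 ~ 11.9465
Y = slope * X + intercept. To avoid rounding drift from the rounded slope/intercept, evaluate the equivalent form Y = mean_Y + SD_Y * (X - mean_X) / SD_X at full precision:
Y = 55.19 + 9.95 * (86 - 43.2) / 9.94
Y = 55.19 + 9.95 * 42.8 / 9.94
Y = 55.19 + 425.86 / 9.94
Y = 55.19 + 42.8431
Y = 98.0331

98.0331


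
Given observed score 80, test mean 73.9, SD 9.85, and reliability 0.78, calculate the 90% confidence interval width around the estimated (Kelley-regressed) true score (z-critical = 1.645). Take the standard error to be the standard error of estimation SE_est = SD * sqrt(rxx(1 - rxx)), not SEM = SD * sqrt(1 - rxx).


True score estimate = 0.78*80 + 0.22*73.9 = 78.658
SE_est = SD * sqrt(rxx * (1 - rxx)) = 9.85 * sqrt(0.78 * 0.22) = 9.85 * sqrt(0.1716) = 4.080326
CI = T_est +/- z * SE_est, so width = 2 * z * SE_est = 2 * 1.645 * 4.080326
Width = 13.4243

13.4243


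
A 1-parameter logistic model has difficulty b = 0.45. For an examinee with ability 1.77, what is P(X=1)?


theta - b = 1.77 - 0.45 = 1.32
exp(-(theta - b)) = exp(-1.32) = 0.2671
P = 1 / (1 + 0.2671)
P = 0.7892

0.7892


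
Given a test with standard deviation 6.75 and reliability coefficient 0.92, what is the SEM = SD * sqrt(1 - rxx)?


SEM = SD * sqrt(1 - rxx)
SEM = 6.75 * sqrt(1 - 0.92)
SEM = 6.75 * sqrt(0.08) = 6.75 * 0.282843
SEM = 1.9092

1.9092


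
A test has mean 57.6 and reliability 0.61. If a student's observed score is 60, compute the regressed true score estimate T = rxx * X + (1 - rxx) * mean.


T_est = rxx * X + (1 - rxx) * mean
T_est = 0.61 * 60 + 0.39 * 57.6
T_est = 36.6 + 22.464
T_est = 59.064

59.064


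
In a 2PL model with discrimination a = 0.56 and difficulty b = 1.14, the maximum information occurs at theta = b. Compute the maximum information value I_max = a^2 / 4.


For 2PL, max info at theta = b = 1.14
I_max = a^2 / 4 = 0.56^2 / 4
= 0.3136 / 4
I_max = 0.0784

0.0784


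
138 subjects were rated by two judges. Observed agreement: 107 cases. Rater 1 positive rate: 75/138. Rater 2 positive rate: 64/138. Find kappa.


P_o = 107/138 = 0.775362
P_e = (75*64 + 63*74) / 19044 = 0.496849
kappa = (P_o - P_e) / (1 - P_e)
kappa = (0.775362 - 0.496849) / (1 - 0.496849)
kappa = 0.5535

0.5535


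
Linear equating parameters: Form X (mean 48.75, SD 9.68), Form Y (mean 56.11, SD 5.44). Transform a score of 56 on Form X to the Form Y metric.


slope = SD_Y / SD_X = 5.44 / 9.68 ~ 0.562
intercept = mean_Y - slope * mean_X = 56.11 - (5.44 / 9.68) * 48.75 ~ 28.7133
Y = slope * X + intercept. To avoid rounding drift from the rounded slope/intercept, evaluate the equivalent form Y = mean_Y + SD_Y * (X - mean_X) / SD_X at full precision:
Y = 56.11 + 5.44 * (56 - 48.75) / 9.68
Y = 56.11 + 5.44 * 7.25 / 9.68
Y = 56.11 + 39.44 / 9.68
Y = 56.11 + 4.0744
Y = 60.1844

60.1844


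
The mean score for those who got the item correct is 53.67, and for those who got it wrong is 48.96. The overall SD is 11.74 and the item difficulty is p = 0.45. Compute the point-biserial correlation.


q = 1 - p = 0.55
rpb = ((M1 - M0) / SD) * sqrt(p * q)
rpb = ((53.67 - 48.96) / 11.74) * sqrt(0.45 * 0.55)
rpb = 0.1996

0.1996


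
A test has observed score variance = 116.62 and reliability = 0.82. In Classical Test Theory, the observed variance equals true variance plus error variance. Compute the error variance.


var_true = rxx * var_obs = 0.82 * 116.62 = 95.6284
var_error = var_obs - var_true
var_error = 116.62 - 95.6284
var_error = 20.9916

20.9916


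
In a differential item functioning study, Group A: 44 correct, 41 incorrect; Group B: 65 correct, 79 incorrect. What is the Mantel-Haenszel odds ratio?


Odds_A = 44/41 = 1.0732
Odds_B = 65/79 = 0.8228
OR = Odds_A / Odds_B = 1.0732 / 0.8228
Exactly, OR = (44 * 79) / (41 * 65) = 3476 / 2665
OR = 1.3043

1.3043


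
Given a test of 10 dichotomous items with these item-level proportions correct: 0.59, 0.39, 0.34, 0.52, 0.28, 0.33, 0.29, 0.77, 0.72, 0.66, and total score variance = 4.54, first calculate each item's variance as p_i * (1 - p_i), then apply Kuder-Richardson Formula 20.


For each item, compute p_i * q_i:
  Item 1: 0.59 * 0.41 = 0.2419
  Item 2: 0.39 * 0.61 = 0.2379
  Item 3: 0.34 * 0.66 = 0.2244
  Item 4: 0.52 * 0.48 = 0.2496
  Item 5: 0.28 * 0.72 = 0.2016
  Item 6: 0.33 * 0.67 = 0.2211
  Item 7: 0.29 * 0.71 = 0.2059
  Item 8: 0.77 * 0.23 = 0.1771
  Item 9: 0.72 * 0.28 = 0.2016
  Item 10: 0.66 * 0.34 = 0.2244
Sum(p_i * q_i) = 0.2419 + 0.2379 + 0.2244 + 0.2496 + 0.2016 + 0.2211 + 0.2059 + 0.1771 + 0.2016 + 0.2244 = 2.1855
KR-20 = (k/(k-1)) * (1 - Sum(p_i*q_i) / Var_total)
= (10/9) * (1 - 2.1855/4.54)
= 1.1111 * 0.5186
KR-20 = 0.5762

0.5762


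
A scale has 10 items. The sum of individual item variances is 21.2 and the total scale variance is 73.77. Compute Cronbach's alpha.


alpha = (k/(k-1)) * (1 - sum(si^2)/s_total^2)
= (10/9) * (1 - 21.2/73.77)
alpha = 0.7918

0.7918


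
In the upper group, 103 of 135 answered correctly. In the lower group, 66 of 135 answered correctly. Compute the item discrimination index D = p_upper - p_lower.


p_upper = 103/135 = 0.763
p_lower = 66/135 = 0.4889
D = 0.763 - 0.4889 = 0.2741

0.2741


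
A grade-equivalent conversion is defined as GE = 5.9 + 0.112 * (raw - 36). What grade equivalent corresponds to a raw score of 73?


raw - median = 73 - 36 = 37
slope * diff = 0.112 * 37 = 4.144
GE = 5.9 + 4.144
GE = 10.044

10.044


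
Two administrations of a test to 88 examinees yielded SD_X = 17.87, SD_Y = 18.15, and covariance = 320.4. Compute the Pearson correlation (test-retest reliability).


r = cov(X,Y) / (SD_X * SD_Y)
r = 320.4 / (17.87 * 18.15)
r = 320.4 / 324.3405
r = 0.9879

0.9879


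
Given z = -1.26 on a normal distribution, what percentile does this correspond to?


CDF(z) = 0.5 * (1 + erf(z/sqrt(2)))
erf(-0.891) = -0.7923
CDF = 0.1038
Percentile rank = 0.1038 * 100 = 10.38

10.38


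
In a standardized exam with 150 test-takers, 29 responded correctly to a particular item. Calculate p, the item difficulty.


Item difficulty p = number correct / total examinees
p = 29 / 150
p = 0.1933

0.1933


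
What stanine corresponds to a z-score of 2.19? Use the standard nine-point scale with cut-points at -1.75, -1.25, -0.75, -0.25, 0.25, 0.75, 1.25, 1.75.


Stanine boundaries: [-1.75, -1.25, -0.75, -0.25, 0.25, 0.75, 1.25, 1.75]
z = 2.19
Check each boundary:
  z >= -1.75 -> could be stanine 2
  z >= -1.25 -> could be stanine 3
  z >= -0.75 -> could be stanine 4
  z >= -0.25 -> could be stanine 5
  z >= 0.25 -> could be stanine 6
  z >= 0.75 -> could be stanine 7
  z >= 1.25 -> could be stanine 8
  z >= 1.75 -> could be stanine 9
Highest qualifying boundary gives stanine = 9

9


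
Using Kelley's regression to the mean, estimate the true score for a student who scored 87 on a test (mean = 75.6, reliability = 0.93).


T_est = rxx * X + (1 - rxx) * mean
T_est = 0.93 * 87 + 0.07 * 75.6
T_est = 80.91 + 5.292
T_est = 86.202

86.202


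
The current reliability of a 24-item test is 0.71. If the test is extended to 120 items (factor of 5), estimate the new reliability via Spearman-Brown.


r_new = (n * rxx) / (1 + (n-1) * rxx)
r_new = (5 * 0.71) / (1 + 4 * 0.71)
r_new = 3.55 / 3.84
r_new = 0.9245

0.9245


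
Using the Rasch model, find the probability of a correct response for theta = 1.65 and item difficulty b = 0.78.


theta - b = 1.65 - 0.78 = 0.87
exp(-(theta - b)) = exp(-0.87) = 0.419
P = 1 / (1 + 0.419)
P = 0.7047

0.7047


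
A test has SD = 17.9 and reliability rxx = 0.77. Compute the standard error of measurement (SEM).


SEM = SD * sqrt(1 - rxx)
SEM = 17.9 * sqrt(1 - 0.77)
SEM = 17.9 * sqrt(0.23) = 17.9 * 0.479583
SEM = 8.5845

8.5845


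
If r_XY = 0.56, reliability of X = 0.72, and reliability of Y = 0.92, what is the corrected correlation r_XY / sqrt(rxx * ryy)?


r_corrected = rxy / sqrt(rxx * ryy)
= 0.56 / sqrt(0.72 * 0.92)
= 0.56 / sqrt(0.6624)
= 0.56 / 0.81388
r_corrected = 0.6881

0.6881


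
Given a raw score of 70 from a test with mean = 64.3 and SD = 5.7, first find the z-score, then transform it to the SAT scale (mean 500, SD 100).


z = (X - mean) / SD = (70 - 64.3) / 5.7
z = 5.7 / 5.7
z = 1.0
SAT-scale = SAT = 500 + 100z
Carry z at full precision (z = 5.7 / 5.7) into the conversion:
SAT-scale = 500 + 100 * (5.7 / 5.7) = 500 + 570 / 5.7
SAT-scale = 500 + 100.0
SAT-scale = 600.0

600.0


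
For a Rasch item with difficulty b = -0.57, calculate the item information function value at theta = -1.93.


P = 1/(1+exp(-(-1.93--0.57))) = 0.2042
I = P*(1-P) = 0.2042 * 0.7958
I = 0.1625

0.1625


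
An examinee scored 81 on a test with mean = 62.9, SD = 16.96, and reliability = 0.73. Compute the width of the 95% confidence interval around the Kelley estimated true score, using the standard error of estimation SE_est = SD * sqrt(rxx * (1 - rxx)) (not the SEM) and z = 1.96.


True score estimate = 0.73*81 + 0.27*62.9 = 76.113
SE_est = SD * sqrt(rxx * (1 - rxx)) = 16.96 * sqrt(0.73 * 0.27) = 16.96 * sqrt(0.1971) = 7.529552
CI = T_est +/- z * SE_est, so width = 2 * z * SE_est = 2 * 1.96 * 7.529552
Width = 29.5158

29.5158


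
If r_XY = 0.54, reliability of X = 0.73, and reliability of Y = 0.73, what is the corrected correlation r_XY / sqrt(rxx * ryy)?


r_corrected = rxy / sqrt(rxx * ryy)
= 0.54 / sqrt(0.73 * 0.73)
= 0.54 / sqrt(0.5329)
= 0.54 / 0.73
r_corrected = 0.7397

0.7397


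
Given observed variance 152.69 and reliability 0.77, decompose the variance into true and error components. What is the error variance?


var_true = rxx * var_obs = 0.77 * 152.69 = 117.5713
var_error = var_obs - var_true
var_error = 152.69 - 117.5713
var_error = 35.1187

35.1187


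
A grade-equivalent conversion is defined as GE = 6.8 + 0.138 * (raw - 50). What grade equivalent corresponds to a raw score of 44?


raw - median = 44 - 50 = -6
slope * diff = 0.138 * -6 = -0.828
GE = 6.8 + -0.828
GE = 5.972

5.972


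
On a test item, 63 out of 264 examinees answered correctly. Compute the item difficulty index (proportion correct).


Item difficulty p = number correct / total examinees
p = 63 / 264
p = 0.2386

0.2386


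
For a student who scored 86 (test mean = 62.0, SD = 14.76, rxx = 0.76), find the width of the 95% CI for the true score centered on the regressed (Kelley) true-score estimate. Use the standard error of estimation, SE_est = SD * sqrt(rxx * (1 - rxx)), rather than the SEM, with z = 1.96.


True score estimate = 0.76*86 + 0.24*62.0 = 80.24
SE_est = SD * sqrt(rxx * (1 - rxx)) = 14.76 * sqrt(0.76 * 0.24) = 14.76 * sqrt(0.1824) = 6.303747
CI = T_est +/- z * SE_est, so width = 2 * z * SE_est = 2 * 1.96 * 6.303747
Width = 24.7107

24.7107


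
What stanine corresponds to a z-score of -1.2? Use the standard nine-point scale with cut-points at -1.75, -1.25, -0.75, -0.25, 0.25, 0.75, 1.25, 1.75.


Stanine boundaries: [-1.75, -1.25, -0.75, -0.25, 0.25, 0.75, 1.25, 1.75]
z = -1.2
Check each boundary:
  z >= -1.75 -> could be stanine 2
  z >= -1.25 -> could be stanine 3
  z < -0.75
  z < -0.25
  z < 0.25
  z < 0.75
  z < 1.25
  z < 1.75
Highest qualifying boundary gives stanine = 3

3


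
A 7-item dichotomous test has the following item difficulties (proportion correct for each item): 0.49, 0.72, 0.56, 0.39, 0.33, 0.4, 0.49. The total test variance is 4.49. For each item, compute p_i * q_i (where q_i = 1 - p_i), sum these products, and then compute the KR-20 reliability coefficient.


For each item, compute p_i * q_i:
  Item 1: 0.49 * 0.51 = 0.2499
  Item 2: 0.72 * 0.28 = 0.2016
  Item 3: 0.56 * 0.44 = 0.2464
  Item 4: 0.39 * 0.61 = 0.2379
  Item 5: 0.33 * 0.67 = 0.2211
  Item 6: 0.4 * 0.6 = 0.24
  Item 7: 0.49 * 0.51 = 0.2499
Sum(p_i * q_i) = 0.2499 + 0.2016 + 0.2464 + 0.2379 + 0.2211 + 0.24 + 0.2499 = 1.6468
KR-20 = (k/(k-1)) * (1 - Sum(p_i*q_i) / Var_total)
= (7/6) * (1 - 1.6468/4.49)
= 1.1667 * 0.6332
KR-20 = 0.7388

0.7388


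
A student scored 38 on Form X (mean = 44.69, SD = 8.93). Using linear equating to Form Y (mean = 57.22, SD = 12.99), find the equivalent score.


slope = SD_Y / SD_X = 12.99 / 8.93 ~ 1.4546
intercept = mean_Y - slope * mean_X = 57.22 - (12.99 / 8.93) * 44.69 ~ -7.7882
Y = slope * X + intercept. To avoid rounding drift from the rounded slope/intercept, evaluate the equivalent form Y = mean_Y + SD_Y * (X - mean_X) / SD_X at full precision:
Y = 57.22 + 12.99 * (38 - 44.69) / 8.93
Y = 57.22 - 12.99 * 6.69 / 8.93
Y = 57.22 - 86.9031 / 8.93
Y = 57.22 - 9.7316
Y = 47.4884

47.4884


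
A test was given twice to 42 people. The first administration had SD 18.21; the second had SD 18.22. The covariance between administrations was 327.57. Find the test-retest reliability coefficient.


r = cov(X,Y) / (SD_X * SD_Y)
r = 327.57 / (18.21 * 18.22)
r = 327.57 / 331.7862
r = 0.9873

0.9873


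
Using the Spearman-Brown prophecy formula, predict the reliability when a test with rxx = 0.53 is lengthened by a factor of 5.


r_new = (n * rxx) / (1 + (n-1) * rxx)
r_new = (5 * 0.53) / (1 + 4 * 0.53)
r_new = 2.65 / 3.12
r_new = 0.8494

0.8494


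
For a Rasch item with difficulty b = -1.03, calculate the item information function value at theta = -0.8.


P = 1/(1+exp(-(-0.8--1.03))) = 0.5572
I = P*(1-P) = 0.5572 * 0.4428
I = 0.2467

0.2467


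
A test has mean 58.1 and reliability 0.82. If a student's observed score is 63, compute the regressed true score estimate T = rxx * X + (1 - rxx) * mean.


T_est = rxx * X + (1 - rxx) * mean
T_est = 0.82 * 63 + 0.18 * 58.1
T_est = 51.66 + 10.458
T_est = 62.118

62.118


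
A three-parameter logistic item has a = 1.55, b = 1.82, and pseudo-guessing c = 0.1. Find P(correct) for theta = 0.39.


logit = 1.55*(0.39 - 1.82) = -2.2165
P* = 1/(1 + exp(--2.2165)) = 0.0983
P = 0.1 + (1 - 0.1) * 0.0983
P = 0.1885

0.1885


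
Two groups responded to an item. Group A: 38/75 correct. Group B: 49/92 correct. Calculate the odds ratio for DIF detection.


Odds_A = 38/37 = 1.027
Odds_B = 49/43 = 1.1395
OR = Odds_A / Odds_B = 1.027 / 1.1395
Exactly, OR = (38 * 43) / (37 * 49) = 1634 / 1813
OR = 0.9013

0.9013


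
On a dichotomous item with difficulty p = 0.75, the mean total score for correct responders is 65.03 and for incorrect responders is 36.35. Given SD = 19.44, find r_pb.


q = 1 - p = 0.25
rpb = ((M1 - M0) / SD) * sqrt(p * q)
rpb = ((65.03 - 36.35) / 19.44) * sqrt(0.75 * 0.25)
rpb = 0.6388

0.6388


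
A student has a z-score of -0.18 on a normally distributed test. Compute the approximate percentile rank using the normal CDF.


CDF(z) = 0.5 * (1 + erf(z/sqrt(2)))
erf(-0.1273) = -0.1428
CDF = 0.4286
Percentile rank = 0.4286 * 100 = 42.86

42.86


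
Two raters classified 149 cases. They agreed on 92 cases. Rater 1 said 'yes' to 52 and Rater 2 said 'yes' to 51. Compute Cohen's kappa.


P_o = 92/149 = 0.61745
P_e = (52*51 + 97*98) / 22201 = 0.547633
kappa = (P_o - P_e) / (1 - P_e)
kappa = (0.61745 - 0.547633) / (1 - 0.547633)
kappa = 0.1543

0.1543


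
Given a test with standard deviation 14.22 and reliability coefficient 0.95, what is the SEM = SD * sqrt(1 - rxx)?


SEM = SD * sqrt(1 - rxx)
SEM = 14.22 * sqrt(1 - 0.95)
SEM = 14.22 * sqrt(0.05) = 14.22 * 0.223607
SEM = 3.1797

3.1797


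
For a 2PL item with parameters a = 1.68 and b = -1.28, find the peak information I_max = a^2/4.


For 2PL, max info at theta = b = -1.28
I_max = a^2 / 4 = 1.68^2 / 4
= 2.8224 / 4
I_max = 0.7056

0.7056


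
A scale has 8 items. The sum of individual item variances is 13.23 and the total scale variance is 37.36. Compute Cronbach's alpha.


alpha = (k/(k-1)) * (1 - sum(si^2)/s_total^2)
= (8/7) * (1 - 13.23/37.36)
alpha = 0.7381

0.7381


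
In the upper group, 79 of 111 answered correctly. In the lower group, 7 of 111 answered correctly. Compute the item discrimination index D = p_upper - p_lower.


p_upper = 79/111 = 0.7117
p_lower = 7/111 = 0.0631
D = 0.7117 - 0.0631 = 0.6486

0.6486


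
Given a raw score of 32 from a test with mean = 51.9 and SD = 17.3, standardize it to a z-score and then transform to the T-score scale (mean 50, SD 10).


z = (X - mean) / SD = (32 - 51.9) / 17.3
z = -19.9 / 17.3
z = -1.1503
T-score = T = 50 + 10z
Carry z at full precision (z = -19.9 / 17.3) into the conversion:
T-score = 50 + 10 * (-19.9 / 17.3) = 50 + -199 / 17.3
T-score = 50 + -11.5029
T-score = 38.4971

38.4971


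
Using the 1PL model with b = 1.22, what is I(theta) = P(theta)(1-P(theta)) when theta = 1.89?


P = 1/(1+exp(-(1.89-1.22))) = 0.6615
I = P*(1-P) = 0.6615 * 0.3385
I = 0.2239

0.2239


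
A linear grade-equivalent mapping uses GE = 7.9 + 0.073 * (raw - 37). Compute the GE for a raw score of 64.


raw - median = 64 - 37 = 27
slope * diff = 0.073 * 27 = 1.971
GE = 7.9 + 1.971
GE = 9.871

9.871


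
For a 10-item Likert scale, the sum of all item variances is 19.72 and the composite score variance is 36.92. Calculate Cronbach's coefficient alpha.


alpha = (k/(k-1)) * (1 - sum(si^2)/s_total^2)
= (10/9) * (1 - 19.72/36.92)
alpha = 0.5176

0.5176


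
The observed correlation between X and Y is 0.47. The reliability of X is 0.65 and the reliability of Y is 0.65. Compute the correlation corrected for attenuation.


r_corrected = rxy / sqrt(rxx * ryy)
= 0.47 / sqrt(0.65 * 0.65)
= 0.47 / sqrt(0.4225)
= 0.47 / 0.65
r_corrected = 0.7231

0.7231


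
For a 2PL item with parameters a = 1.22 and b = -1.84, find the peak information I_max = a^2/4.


For 2PL, max info at theta = b = -1.84
I_max = a^2 / 4 = 1.22^2 / 4
= 1.4884 / 4
I_max = 0.3721

0.3721


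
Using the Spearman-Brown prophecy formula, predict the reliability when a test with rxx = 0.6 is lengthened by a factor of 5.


r_new = (n * rxx) / (1 + (n-1) * rxx)
r_new = (5 * 0.6) / (1 + 4 * 0.6)
r_new = 3.0 / 3.4
r_new = 0.8824

0.8824


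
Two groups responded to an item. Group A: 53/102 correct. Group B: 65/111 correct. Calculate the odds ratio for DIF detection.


Odds_A = 53/49 = 1.0816
Odds_B = 65/46 = 1.413
OR = Odds_A / Odds_B = 1.0816 / 1.413
Exactly, OR = (53 * 46) / (49 * 65) = 2438 / 3185
OR = 0.7655

0.7655


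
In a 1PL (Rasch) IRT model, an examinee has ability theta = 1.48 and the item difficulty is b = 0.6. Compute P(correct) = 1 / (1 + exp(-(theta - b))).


theta - b = 1.48 - 0.6 = 0.88
exp(-(theta - b)) = exp(-0.88) = 0.4148
P = 1 / (1 + 0.4148)
P = 0.7068

0.7068


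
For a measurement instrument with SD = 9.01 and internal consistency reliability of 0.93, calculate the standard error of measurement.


SEM = SD * sqrt(1 - rxx)
SEM = 9.01 * sqrt(1 - 0.93)
SEM = 9.01 * sqrt(0.07) = 9.01 * 0.264575
SEM = 2.3838

2.3838


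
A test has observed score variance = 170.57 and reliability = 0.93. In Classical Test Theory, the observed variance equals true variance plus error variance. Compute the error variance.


var_true = rxx * var_obs = 0.93 * 170.57 = 158.6301
var_error = var_obs - var_true
var_error = 170.57 - 158.6301
var_error = 11.9399

11.9399


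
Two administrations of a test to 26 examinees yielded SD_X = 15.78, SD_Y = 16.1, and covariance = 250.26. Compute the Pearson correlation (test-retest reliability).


r = cov(X,Y) / (SD_X * SD_Y)
r = 250.26 / (15.78 * 16.1)
r = 250.26 / 254.058
r = 0.9851

0.9851


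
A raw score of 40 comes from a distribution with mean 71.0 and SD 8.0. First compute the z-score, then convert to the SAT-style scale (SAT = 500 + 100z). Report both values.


z = (X - mean) / SD = (40 - 71.0) / 8.0
z = -31.0 / 8.0
z = -3.875
SAT-scale = SAT = 500 + 100z
Carry z at full precision (z = -31.0 / 8.0) into the conversion:
SAT-scale = 500 + 100 * (-31.0 / 8.0) = 500 + -3100 / 8.0
SAT-scale = 500 + -387.5
SAT-scale = 112.5

112.5


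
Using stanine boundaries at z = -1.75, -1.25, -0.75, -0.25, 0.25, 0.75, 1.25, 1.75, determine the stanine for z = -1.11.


Stanine boundaries: [-1.75, -1.25, -0.75, -0.25, 0.25, 0.75, 1.25, 1.75]
z = -1.11
Check each boundary:
  z >= -1.75 -> could be stanine 2
  z >= -1.25 -> could be stanine 3
  z < -0.75
  z < -0.25
  z < 0.25
  z < 0.75
  z < 1.25
  z < 1.75
Highest qualifying boundary gives stanine = 3

3


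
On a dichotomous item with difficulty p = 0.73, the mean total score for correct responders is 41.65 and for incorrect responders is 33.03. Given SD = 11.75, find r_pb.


q = 1 - p = 0.27
rpb = ((M1 - M0) / SD) * sqrt(p * q)
rpb = ((41.65 - 33.03) / 11.75) * sqrt(0.73 * 0.27)
rpb = 0.3257

0.3257


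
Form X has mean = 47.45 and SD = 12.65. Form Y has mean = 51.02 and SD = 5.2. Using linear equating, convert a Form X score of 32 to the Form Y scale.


slope = SD_Y / SD_X = 5.2 / 12.65 ~ 0.4111
intercept = mean_Y - slope * mean_X = 51.02 - (5.2 / 12.65) * 47.45 ~ 31.5149
Y = slope * X + intercept. To avoid rounding drift from the rounded slope/intercept, evaluate the equivalent form Y = mean_Y + SD_Y * (X - mean_X) / SD_X at full precision:
Y = 51.02 + 5.2 * (32 - 47.45) / 12.65
Y = 51.02 - 5.2 * 15.45 / 12.65
Y = 51.02 - 80.34 / 12.65
Y = 51.02 - 6.351
Y = 44.669

44.669


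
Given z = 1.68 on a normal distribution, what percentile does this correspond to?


CDF(z) = 0.5 * (1 + erf(z/sqrt(2)))
erf(1.1879) = 0.907
CDF = 0.9535
Percentile rank = 0.9535 * 100 = 95.35

95.35


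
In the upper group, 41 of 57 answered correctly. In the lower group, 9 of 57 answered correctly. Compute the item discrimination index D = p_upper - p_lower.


p_upper = 41/57 = 0.7193
p_lower = 9/57 = 0.1579
D = 0.7193 - 0.1579 = 0.5614

0.5614


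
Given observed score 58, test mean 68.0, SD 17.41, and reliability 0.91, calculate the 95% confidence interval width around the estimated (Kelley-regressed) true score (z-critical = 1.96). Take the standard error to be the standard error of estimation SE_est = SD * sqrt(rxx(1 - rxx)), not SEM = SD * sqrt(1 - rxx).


True score estimate = 0.91*58 + 0.09*68.0 = 58.9
SE_est = SD * sqrt(rxx * (1 - rxx)) = 17.41 * sqrt(0.91 * 0.09) = 17.41 * sqrt(0.0819) = 4.982424
CI = T_est +/- z * SE_est, so width = 2 * z * SE_est = 2 * 1.96 * 4.982424
Width = 19.5311

19.5311


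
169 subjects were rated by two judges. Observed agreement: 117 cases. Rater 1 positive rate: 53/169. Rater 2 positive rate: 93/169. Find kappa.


P_o = 117/169 = 0.692308
P_e = (53*93 + 116*76) / 28561 = 0.481251
kappa = (P_o - P_e) / (1 - P_e)
kappa = (0.692308 - 0.481251) / (1 - 0.481251)
kappa = 0.4069

0.4069


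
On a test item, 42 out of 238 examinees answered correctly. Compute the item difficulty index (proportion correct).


Item difficulty p = number correct / total examinees
p = 42 / 238
p = 0.1765

0.1765


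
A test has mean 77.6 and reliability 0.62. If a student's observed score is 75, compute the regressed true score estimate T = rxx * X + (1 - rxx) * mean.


T_est = rxx * X + (1 - rxx) * mean
T_est = 0.62 * 75 + 0.38 * 77.6
T_est = 46.5 + 29.488
T_est = 75.988

75.988


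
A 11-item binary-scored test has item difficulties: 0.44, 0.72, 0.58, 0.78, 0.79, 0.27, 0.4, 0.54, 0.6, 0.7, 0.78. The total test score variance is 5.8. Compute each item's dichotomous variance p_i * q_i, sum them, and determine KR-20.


For each item, compute p_i * q_i:
  Item 1: 0.44 * 0.56 = 0.2464
  Item 2: 0.72 * 0.28 = 0.2016
  Item 3: 0.58 * 0.42 = 0.2436
  Item 4: 0.78 * 0.22 = 0.1716
  Item 5: 0.79 * 0.21 = 0.1659
  Item 6: 0.27 * 0.73 = 0.1971
  Item 7: 0.4 * 0.6 = 0.24
  Item 8: 0.54 * 0.46 = 0.2484
  Item 9: 0.6 * 0.4 = 0.24
  Item 10: 0.7 * 0.3 = 0.21
  Item 11: 0.78 * 0.22 = 0.1716
Sum(p_i * q_i) = 0.2464 + 0.2016 + 0.2436 + 0.1716 + 0.1659 + 0.1971 + 0.24 + 0.2484 + 0.24 + 0.21 + 0.1716 = 2.3362
KR-20 = (k/(k-1)) * (1 - Sum(p_i*q_i) / Var_total)
= (11/10) * (1 - 2.3362/5.8)
= 1.1 * 0.5972
KR-20 = 0.6569

0.6569


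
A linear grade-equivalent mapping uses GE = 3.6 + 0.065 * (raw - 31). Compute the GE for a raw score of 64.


raw - median = 64 - 31 = 33
slope * diff = 0.065 * 33 = 2.145
GE = 3.6 + 2.145
GE = 5.745

5.745


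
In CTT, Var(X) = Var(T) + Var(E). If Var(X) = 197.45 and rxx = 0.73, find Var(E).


var_true = rxx * var_obs = 0.73 * 197.45 = 144.1385
var_error = var_obs - var_true
var_error = 197.45 - 144.1385
var_error = 53.3115

53.3115


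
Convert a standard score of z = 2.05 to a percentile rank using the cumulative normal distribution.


CDF(z) = 0.5 * (1 + erf(z/sqrt(2)))
erf(1.4496) = 0.9596
CDF = 0.9798
Percentile rank = 0.9798 * 100 = 97.98

97.98


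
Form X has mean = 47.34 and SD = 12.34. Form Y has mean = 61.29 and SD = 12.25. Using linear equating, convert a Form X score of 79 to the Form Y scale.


slope = SD_Y / SD_X = 12.25 / 12.34 ~ 0.9927
intercept = mean_Y - slope * mean_X = 61.29 - (12.25 / 12.34) * 47.34 ~ 14.2953
Y = slope * X + intercept. To avoid rounding drift from the rounded slope/intercept, evaluate the equivalent form Y = mean_Y + SD_Y * (X - mean_X) / SD_X at full precision:
Y = 61.29 + 12.25 * (79 - 47.34) / 12.34
Y = 61.29 + 12.25 * 31.66 / 12.34
Y = 61.29 + 387.835 / 12.34
Y = 61.29 + 31.4291
Y = 92.7191

92.7191


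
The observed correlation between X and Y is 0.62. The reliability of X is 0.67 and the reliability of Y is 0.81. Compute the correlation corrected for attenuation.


r_corrected = rxy / sqrt(rxx * ryy)
= 0.62 / sqrt(0.67 * 0.81)
= 0.62 / sqrt(0.5427)
= 0.62 / 0.736682
r_corrected = 0.8416

0.8416


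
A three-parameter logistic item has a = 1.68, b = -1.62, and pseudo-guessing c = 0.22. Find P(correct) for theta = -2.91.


logit = 1.68*(-2.91 - -1.62) = -2.1672
P* = 1/(1 + exp(--2.1672)) = 0.1027
P = 0.22 + (1 - 0.22) * 0.1027
P = 0.3001

0.3001


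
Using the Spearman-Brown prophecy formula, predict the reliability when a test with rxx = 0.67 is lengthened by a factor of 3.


r_new = (n * rxx) / (1 + (n-1) * rxx)
r_new = (3 * 0.67) / (1 + 2 * 0.67)
r_new = 2.01 / 2.34
r_new = 0.859

0.859


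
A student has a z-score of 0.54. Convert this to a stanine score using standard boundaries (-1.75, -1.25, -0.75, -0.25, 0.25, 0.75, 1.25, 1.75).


Stanine boundaries: [-1.75, -1.25, -0.75, -0.25, 0.25, 0.75, 1.25, 1.75]
z = 0.54
Check each boundary:
  z >= -1.75 -> could be stanine 2
  z >= -1.25 -> could be stanine 3
  z >= -0.75 -> could be stanine 4
  z >= -0.25 -> could be stanine 5
  z >= 0.25 -> could be stanine 6
  z < 0.75
  z < 1.25
  z < 1.75
Highest qualifying boundary gives stanine = 6

6


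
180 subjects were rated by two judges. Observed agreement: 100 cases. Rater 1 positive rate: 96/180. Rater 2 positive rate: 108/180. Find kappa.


P_o = 100/180 = 0.555556
P_e = (96*108 + 84*72) / 32400 = 0.506667
kappa = (P_o - P_e) / (1 - P_e)
kappa = (0.555556 - 0.506667) / (1 - 0.506667)
kappa = 0.0991

0.0991
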